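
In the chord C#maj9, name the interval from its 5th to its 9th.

The chord tones of C#maj9 are C#–E#–G#–B#–D#.
So we need the interval from G# up to D#.
G# up to D# spans 5 letter names and 7 semitones — a perfect fifth.

perfect fifth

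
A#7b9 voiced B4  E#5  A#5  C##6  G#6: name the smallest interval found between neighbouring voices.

Adjacent intervals: B4→E#5 = augmented fourth; E#5→A#5 = perfect fourth; A#5→C##6 = major third; C##6→G#6 = diminished fifth.
The smallest is A#5 to C##6, a major third (4 semitones).

M3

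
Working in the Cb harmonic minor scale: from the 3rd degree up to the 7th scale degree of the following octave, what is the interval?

A12

Cb harmonic minor: Cb Db Ebb Fb Gb Abb Bb.
The 3rd degree is Ebb and the degree 7 (up an octave) is Bb.
Ebb up to Bb is 20 semitones, a half step wider than a perfect twelfth, so the interval is augmented.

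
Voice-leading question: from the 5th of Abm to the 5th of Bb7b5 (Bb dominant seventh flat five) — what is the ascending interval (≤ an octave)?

minor 2nd

Abm has Eb as its 5th, and Bb7b5 (Bb dominant seventh flat five) has Fb as its 5th.
From Eb to Fb: 1 semitone over a second = minor.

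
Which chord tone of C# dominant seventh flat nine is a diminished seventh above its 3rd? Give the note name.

D

C#7b9: C#–E#–G#–B–D.
The 3rd is E#. A diminished seventh above E# is D.
D is the chord's 9th.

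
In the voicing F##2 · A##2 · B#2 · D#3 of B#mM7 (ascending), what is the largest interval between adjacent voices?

major third

Adjacent intervals: F##2→A##2 = major third; A##2→B#2 = minor second; B#2→D#3 = minor third.
The largest is F##2 to A##2, a major third (4 semitones).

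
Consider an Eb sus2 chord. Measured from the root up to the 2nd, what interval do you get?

Ebsus2 is spelled Eb, F, Bb.
So we need the interval from Eb up to F.
Counting 2 letters and 2 half steps from Eb gives a major second.

major 2nd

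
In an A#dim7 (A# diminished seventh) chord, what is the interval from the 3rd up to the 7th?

d5

The chord tones of A# diminished seventh are A# C# E G.
The 3rd is C# and the 7th is G.
5 letter names make it a fifth; at 6 semitones (a half step narrower than perfect) the quality is diminished.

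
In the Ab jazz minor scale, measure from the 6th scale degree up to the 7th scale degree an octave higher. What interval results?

The scale runs Ab Bb Cb Db Eb F G.
So we need the interval from F up to G.
Counting 9 letters and 14 half steps from F gives a major ninth.

major ninth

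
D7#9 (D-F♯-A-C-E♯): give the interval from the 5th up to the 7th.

5th = A; 7th = C.
3 letter names make it a third; at 3 semitones (a half step narrower than major) the quality is minor.

minor third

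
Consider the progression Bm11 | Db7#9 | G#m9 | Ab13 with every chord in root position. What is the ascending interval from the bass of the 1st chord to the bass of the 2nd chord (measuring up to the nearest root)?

The roots are B and Db.
From B to Db: 2 semitones over a third = diminished.

d3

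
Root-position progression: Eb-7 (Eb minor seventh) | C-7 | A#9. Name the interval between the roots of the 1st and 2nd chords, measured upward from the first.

The roots are Eb and C.
From Eb to C is 9 semitones, exactly the major sixth.

M6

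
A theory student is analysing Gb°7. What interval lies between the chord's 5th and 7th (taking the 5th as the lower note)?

minor third

Gb°7: Gb–Bbb–Dbb–Fbb.
5th = Dbb; 7th = Fbb.
From Dbb to Fbb: 3 semitones over a third = minor.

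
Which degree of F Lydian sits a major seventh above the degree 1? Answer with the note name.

The scale is F G A B C D E.
The degree 1 is F; a major seventh above that is E — scale degree 7.

E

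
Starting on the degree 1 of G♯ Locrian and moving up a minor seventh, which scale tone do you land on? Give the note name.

The scale is G♯ A B C♯ D E F♯.
The degree 1 is G♯; a minor seventh above that is F♯ — scale degree 7.

F#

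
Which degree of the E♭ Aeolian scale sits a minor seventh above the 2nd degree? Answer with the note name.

Eb

The scale is E♭ F G♭ A♭ B♭ C♭ D♭.
The 2nd degree is F; a minor seventh above that is E♭ — scale degree 1.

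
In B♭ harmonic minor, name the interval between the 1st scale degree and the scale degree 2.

B♭ harmonic minor: B♭ C D♭ E♭ F G♭ A.
1st scale degree = B♭; 2nd scale degree = C.
B♭ up to C spans 2 letter names and 2 semitones — a major second.

major second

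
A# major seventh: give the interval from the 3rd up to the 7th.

perfect fifth

A#M7 (A# major seventh): A# C## E# G##.
So we need the interval from C## up to G##.
From C## to G## is 7 semitones, exactly the perfect fifth.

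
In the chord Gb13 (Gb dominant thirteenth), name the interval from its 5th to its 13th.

Gb13: Gb-Bb-Db-Fb-Ab-Eb.
The 5th is Db and the 13th is Eb.
Db up to Eb spans 9 letter names and 14 semitones — a major ninth.

major ninth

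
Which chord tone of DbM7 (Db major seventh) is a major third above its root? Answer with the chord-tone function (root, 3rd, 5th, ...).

The chord tones of Db major seventh are Db–F–Ab–C.
The root is Db. A major third above Db is F.
F is the chord's 3rd.

3rd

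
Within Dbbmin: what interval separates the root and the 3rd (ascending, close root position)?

minor third

Dbbmin (Dbb minor): Dbb-Fbb-Abb.
That puts Dbb below Fbb.
Dbb up to Fbb is 3 semitones, a half step narrower than a major third, so the interval is minor.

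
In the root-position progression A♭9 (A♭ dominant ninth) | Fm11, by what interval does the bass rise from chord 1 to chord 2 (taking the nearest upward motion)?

major 6th

The roots are A♭ and F.
A♭ up to F spans 6 letter names and 9 semitones — a major sixth.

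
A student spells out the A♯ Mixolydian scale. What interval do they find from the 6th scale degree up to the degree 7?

minor second

The scale runs A♯ B♯ C𝄪 D♯ E♯ F𝄪 G♯.
That puts F𝄪 below G♯.
From F𝄪 to G♯: 1 semitone over a second = minor.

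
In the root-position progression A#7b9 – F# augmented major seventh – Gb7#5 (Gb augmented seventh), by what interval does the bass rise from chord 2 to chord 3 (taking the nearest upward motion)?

The roots are F# and Gb.
2 letter names make it a second; at 0 semitones (a whole step narrower than major) the quality is diminished.

d2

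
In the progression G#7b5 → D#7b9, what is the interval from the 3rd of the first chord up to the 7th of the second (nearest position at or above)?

The 3rd of G#7b5 is B#; the 7th of D#7b9 is C#.
2 letter names make it a second; at 1 semitone (a half step narrower than major) the quality is minor.

m2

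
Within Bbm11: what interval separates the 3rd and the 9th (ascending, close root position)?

Spelling the chord: Bb Db F Ab C Eb.
That puts Db below C.
Db up to C spans 7 letter names and 11 semitones — a major seventh.

M7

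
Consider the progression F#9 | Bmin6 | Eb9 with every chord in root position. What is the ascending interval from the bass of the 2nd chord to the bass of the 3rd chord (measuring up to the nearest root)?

The roots are B and Eb.
4 letter names make it a fourth; at 4 semitones (a half step narrower than perfect) the quality is diminished.

diminished fourth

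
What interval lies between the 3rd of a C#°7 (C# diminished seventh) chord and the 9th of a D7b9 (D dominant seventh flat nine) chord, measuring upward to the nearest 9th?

diminished 8th

The 3rd of C#°7 (C# diminished seventh) is E; the 9th of D7b9 (D dominant seventh flat nine) is Eb.
8 letter names make it an octave; at 11 semitones (a half step narrower than perfect) the quality is diminished.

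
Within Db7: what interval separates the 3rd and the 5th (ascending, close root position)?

minor third

Db7: Db, F, Ab, Cb.
So we need the interval from F up to Ab.
3 letter names make it a third; at 3 semitones (a half step narrower than major) the quality is minor.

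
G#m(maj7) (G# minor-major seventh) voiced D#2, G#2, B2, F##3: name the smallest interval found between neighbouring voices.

minor 3rd

Adjacent intervals: D#2→G#2 = perfect fourth; G#2→B2 = minor third; B2→F##3 = augmented fifth.
The smallest is G#2 to B2, a minor third (3 semitones).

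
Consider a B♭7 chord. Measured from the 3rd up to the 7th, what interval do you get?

diminished fifth

The chord tones of B♭7 (B♭ dominant seventh) are B♭-D-F-A♭.
3rd = D; 7th = A♭.
D up to A♭ is 6 semitones, a half step narrower than a perfect fifth, so the interval is diminished.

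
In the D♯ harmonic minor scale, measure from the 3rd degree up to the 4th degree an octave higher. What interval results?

Spelling the D♯ harmonic minor scale: D♯ E♯ F♯ G♯ A♯ B C𝄪.
3rd degree = F♯; 4th scale degree (up an octave) = G♯.
From F♯ to G♯ is 14 semitones, exactly the major ninth.

major 9th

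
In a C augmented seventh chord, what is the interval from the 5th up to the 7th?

diminished 3rd

Spelling the chord: C–E–G#–Bb.
So we need the interval from G# up to Bb.
3 letter names make it a third; at 2 semitones (a whole step narrower than major) the quality is diminished.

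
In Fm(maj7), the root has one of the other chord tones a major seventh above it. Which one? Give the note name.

The chord tones of Fm(maj7) are F-Ab-C-E.
The root is F. A major seventh above F is E.
E is the chord's 7th.

E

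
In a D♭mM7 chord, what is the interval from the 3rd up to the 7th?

D♭ minor-major seventh: D♭-F♭-A♭-C.
So we need the interval from F♭ up to C.
F♭ up to C is 8 semitones, a half step wider than a perfect fifth, so the interval is augmented.

augmented fifth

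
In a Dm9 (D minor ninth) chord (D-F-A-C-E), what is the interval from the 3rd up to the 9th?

major seventh

That puts F below E.
Counting 7 letters and 11 half steps from F gives a major seventh.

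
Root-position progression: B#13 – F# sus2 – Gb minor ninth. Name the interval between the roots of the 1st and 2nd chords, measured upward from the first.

The roots are B# and F#.
5 letter names make it a fifth; at 6 semitones (a half step narrower than perfect) the quality is diminished.

diminished fifth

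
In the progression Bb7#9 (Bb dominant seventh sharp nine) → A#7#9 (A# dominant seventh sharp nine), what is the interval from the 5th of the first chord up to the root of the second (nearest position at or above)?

Bb7#9 (Bb dominant seventh sharp nine) has F as its 5th, and A#7#9 (A# dominant seventh sharp nine) has A# as its root.
F up to A# is 5 semitones, a half step wider than a major third, so the interval is augmented.

augmented third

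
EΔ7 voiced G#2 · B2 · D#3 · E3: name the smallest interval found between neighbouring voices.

minor 2nd

Adjacent intervals: G#2→B2 = minor third; B2→D#3 = major third; D#3→E3 = minor second.
The smallest is D#3 to E3, a minor second (1 semitone).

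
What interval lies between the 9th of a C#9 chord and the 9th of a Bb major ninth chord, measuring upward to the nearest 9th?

The 9th of C#9 is D#; the 9th of Bb major ninth is C.
7 letter names make it a seventh; at 9 semitones (a whole step narrower than major) the quality is diminished.

diminished seventh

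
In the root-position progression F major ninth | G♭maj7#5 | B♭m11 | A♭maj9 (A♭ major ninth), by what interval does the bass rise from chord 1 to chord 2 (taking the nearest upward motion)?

minor second

The roots are F and G♭.
From F to G♭: 1 semitone over a second = minor.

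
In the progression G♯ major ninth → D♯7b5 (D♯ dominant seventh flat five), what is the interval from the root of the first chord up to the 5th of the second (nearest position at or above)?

minor second

The root of G♯ major ninth is G♯; the 5th of D♯7b5 (D♯ dominant seventh flat five) is A.
2 letter names make it a second; at 1 semitone (a half step narrower than major) the quality is minor.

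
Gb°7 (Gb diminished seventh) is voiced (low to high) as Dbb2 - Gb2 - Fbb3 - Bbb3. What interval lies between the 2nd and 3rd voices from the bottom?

Those voices are Gb2 and Fbb3.
Gb up to Fbb is 9 semitones, a whole step narrower than a major seventh, so the interval is diminished.

diminished seventh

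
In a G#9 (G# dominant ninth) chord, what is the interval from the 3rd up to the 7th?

G#9 (G# dominant ninth) is spelled G#-B#-D#-F#-A#.
The 3rd is B# and the 7th is F#.
From B# to F#: 6 semitones over a fifth = diminished.

diminished 5th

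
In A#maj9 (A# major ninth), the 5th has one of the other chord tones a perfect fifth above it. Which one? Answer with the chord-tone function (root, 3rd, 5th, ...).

A#maj9 is spelled A# C## E# G## B#.
The 5th is E#. A perfect fifth above E# is B#.
B# is the chord's 9th.

9th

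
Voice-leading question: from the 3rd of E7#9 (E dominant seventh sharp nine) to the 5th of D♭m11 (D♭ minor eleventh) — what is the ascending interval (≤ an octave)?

The 3rd of E7#9 (E dominant seventh sharp nine) is G♯; the 5th of D♭m11 (D♭ minor eleventh) is A♭.
G♯ up to A♭ is 0 semitones, a whole step narrower than a major second, so the interval is diminished.

diminished second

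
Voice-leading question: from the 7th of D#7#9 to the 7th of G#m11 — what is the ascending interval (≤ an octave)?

The 7th of D#7#9 is C#; the 7th of G#m11 is F#.
Counting 4 letters and 5 half steps from C# gives a perfect fourth.

perfect fourth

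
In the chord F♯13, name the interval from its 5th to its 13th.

The chord tones of F♯ dominant thirteenth are F♯, A♯, C♯, E, G♯, D♯.
So we need the interval from C♯ up to D♯.
From C♯ to D♯ is 14 semitones, exactly the major ninth.

M9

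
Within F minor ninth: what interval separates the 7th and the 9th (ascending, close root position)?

major 3rd

Fm9: F, A♭, C, E♭, G.
That puts E♭ below G.
From E♭ to G is 4 semitones, exactly the major third.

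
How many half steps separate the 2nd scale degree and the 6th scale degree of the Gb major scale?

7

The scale is Gb Ab Bb Cb Db Eb F.
Ab up to Eb is a perfect fifth — 7 semitones.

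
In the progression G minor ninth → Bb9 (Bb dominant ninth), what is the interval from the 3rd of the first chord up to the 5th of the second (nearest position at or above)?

The 3rd of G minor ninth is Bb; the 5th of Bb9 (Bb dominant ninth) is F.
Bb up to F spans 5 letter names and 7 semitones — a perfect fifth.

perfect fifth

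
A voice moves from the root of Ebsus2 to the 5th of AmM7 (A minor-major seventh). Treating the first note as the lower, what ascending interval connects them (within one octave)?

augmented unison

Ebsus2 has Eb as its root, and AmM7 (A minor-major seventh) has E as its 5th.
From Eb to E: 1 semitone over a unison = augmented.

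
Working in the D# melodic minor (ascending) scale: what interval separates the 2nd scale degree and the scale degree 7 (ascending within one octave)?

The scale runs D# E# F# G# A# B# C##.
The 2nd scale degree is E# and the 7th degree is C##.
Counting 6 letters and 9 half steps from E# gives a major sixth.

major sixth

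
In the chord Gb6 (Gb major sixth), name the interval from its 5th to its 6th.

major second

Gb6 (Gb major sixth) is spelled Gb, Bb, Db, Eb.
The 5th is Db and the 6th is Eb.
Db up to Eb spans 2 letter names and 2 semitones — a major second.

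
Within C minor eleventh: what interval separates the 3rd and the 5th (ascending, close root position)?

The chord tones of C minor eleventh are C, Eb, G, Bb, D, F.
So we need the interval from Eb up to G.
From Eb to G is 4 semitones, exactly the major third.

major third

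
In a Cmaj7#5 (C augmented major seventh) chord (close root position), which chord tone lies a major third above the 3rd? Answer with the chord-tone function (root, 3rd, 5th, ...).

5th

Spelling the chord: C, E, G♯, B.
The 3rd is E. A major third above E is G♯.
G♯ is the chord's 5th.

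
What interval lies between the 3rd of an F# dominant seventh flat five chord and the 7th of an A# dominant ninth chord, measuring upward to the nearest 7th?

minor 7th

F# dominant seventh flat five has A# as its 3rd, and A# dominant ninth has G# as its 7th.
A# up to G# is 10 semitones, a half step narrower than a major seventh, so the interval is minor.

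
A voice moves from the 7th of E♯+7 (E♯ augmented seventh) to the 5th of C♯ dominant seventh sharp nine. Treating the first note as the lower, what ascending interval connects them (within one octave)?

perfect fourth

The 7th of E♯+7 (E♯ augmented seventh) is D♯; the 5th of C♯ dominant seventh sharp nine is G♯.
From D♯ to G♯ is 5 semitones, exactly the perfect fourth.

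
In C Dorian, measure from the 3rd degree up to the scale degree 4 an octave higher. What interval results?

major 9th

Spelling C Dorian: C D Eb F G A Bb.
The 3rd degree is Eb and the 4th scale degree (up an octave) is F.
From Eb to F is 14 semitones, exactly the major ninth.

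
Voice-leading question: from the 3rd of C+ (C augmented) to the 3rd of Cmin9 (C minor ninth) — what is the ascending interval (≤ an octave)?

diminished 8th

The 3rd of C+ (C augmented) is E; the 3rd of Cmin9 (C minor ninth) is E♭.
E up to E♭ is 11 semitones, a half step narrower than a perfect octave, so the interval is diminished.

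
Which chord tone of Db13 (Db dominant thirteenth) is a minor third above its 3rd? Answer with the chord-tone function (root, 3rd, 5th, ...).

5th

The chord tones of Db dominant thirteenth are Db–F–Ab–Cb–Eb–Bb.
The 3rd is F. A minor third above F is Ab.
Ab is the chord's 5th.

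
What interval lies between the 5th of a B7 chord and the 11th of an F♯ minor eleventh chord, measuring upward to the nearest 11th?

perfect 4th

B7 has F♯ as its 5th, and F♯ minor eleventh has B as its 11th.
Counting 4 letters and 5 half steps from F♯ gives a perfect fourth.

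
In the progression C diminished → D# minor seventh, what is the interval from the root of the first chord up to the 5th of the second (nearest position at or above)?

augmented sixth

The root of C diminished is C; the 5th of D# minor seventh is A#.
From C to A#: 10 semitones over a sixth = augmented.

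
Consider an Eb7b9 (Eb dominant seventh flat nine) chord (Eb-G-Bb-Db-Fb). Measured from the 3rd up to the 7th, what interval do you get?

diminished 5th

That puts G below Db.
G up to Db is 6 semitones, a half step narrower than a perfect fifth, so the interval is diminished.
That tritone between 3rd and 7th is what gives the dominant seventh its pull toward resolution.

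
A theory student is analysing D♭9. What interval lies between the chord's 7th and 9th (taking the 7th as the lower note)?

major 3rd

D♭9 (D♭ dominant ninth) is spelled D♭ F A♭ C♭ E♭.
7th = C♭; 9th = E♭.
From C♭ to E♭ is 4 semitones, exactly the major third.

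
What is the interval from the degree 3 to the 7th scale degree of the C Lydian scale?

perfect fifth

The scale runs C D E F♯ G A B.
The degree 3 is E and the 7th scale degree is B.
E up to B spans 5 letter names and 7 semitones — a perfect fifth.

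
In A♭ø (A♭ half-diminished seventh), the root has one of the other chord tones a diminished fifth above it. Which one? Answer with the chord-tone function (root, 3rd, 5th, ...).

5th

The chord tones of A♭ half-diminished seventh are A♭ C♭ E𝄫 G♭.
The root is A♭. A diminished fifth above A♭ is E𝄫.
E𝄫 is the chord's 5th.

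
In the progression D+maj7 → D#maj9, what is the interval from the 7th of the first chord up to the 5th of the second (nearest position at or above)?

The 7th of D+maj7 is C#; the 5th of D#maj9 is A#.
Counting 6 letters and 9 half steps from C# gives a major sixth.

major sixth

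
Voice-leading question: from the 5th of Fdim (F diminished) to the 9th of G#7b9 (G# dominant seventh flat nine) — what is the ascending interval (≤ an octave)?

augmented sixth

The 5th of Fdim (F diminished) is Cb; the 9th of G#7b9 (G# dominant seventh flat nine) is A.
6 letter names make it a sixth; at 10 semitones (a half step wider than major) the quality is augmented.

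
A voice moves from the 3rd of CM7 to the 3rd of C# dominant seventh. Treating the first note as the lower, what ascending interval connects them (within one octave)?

The 3rd of CM7 is E; the 3rd of C# dominant seventh is E#.
From E to E#: 1 semitone over a unison = augmented.

augmented 1st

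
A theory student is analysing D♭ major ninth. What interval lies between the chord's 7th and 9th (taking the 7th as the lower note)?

Spelling the chord: D♭, F, A♭, C, E♭.
7th = C; 9th = E♭.
From C to E♭: 3 semitones over a third = minor.

minor 3rd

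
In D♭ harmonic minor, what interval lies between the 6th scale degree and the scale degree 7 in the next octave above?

Spelling D♭ harmonic minor: D♭ E♭ F♭ G♭ A♭ B𝄫 C.
So we need the interval from B𝄫 up to C.
9 letter names make it a ninth; at 15 semitones (a half step wider than major) the quality is augmented.

A9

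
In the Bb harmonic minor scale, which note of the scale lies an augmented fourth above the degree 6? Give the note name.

C

The scale is Bb C Db Eb F Gb A.
The degree 6 is Gb; an augmented fourth above that is C — scale degree 2.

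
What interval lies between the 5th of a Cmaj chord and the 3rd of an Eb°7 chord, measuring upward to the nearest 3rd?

diminished octave

Cmaj has G as its 5th, and Eb°7 has Gb as its 3rd.
G up to Gb is 11 semitones, a half step narrower than a perfect octave, so the interval is diminished.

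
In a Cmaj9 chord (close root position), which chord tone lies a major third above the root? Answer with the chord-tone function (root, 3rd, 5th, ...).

3rd

Spelling the chord: C E G B D.
The root is C. A major third above C is E.
E is the chord's 3rd.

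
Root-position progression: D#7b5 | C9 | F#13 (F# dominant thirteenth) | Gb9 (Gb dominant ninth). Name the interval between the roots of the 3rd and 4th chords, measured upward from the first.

diminished second

The roots are F# and Gb.
F# up to Gb is 0 semitones, a whole step narrower than a major second, so the interval is diminished.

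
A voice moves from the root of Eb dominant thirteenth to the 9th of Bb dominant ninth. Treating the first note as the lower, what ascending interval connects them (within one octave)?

major sixth

The root of Eb dominant thirteenth is Eb; the 9th of Bb dominant ninth is C.
From Eb to C is 9 semitones, exactly the major sixth.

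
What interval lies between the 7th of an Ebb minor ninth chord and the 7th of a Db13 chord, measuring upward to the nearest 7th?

The 7th of Ebb minor ninth is Dbb; the 7th of Db13 is Cb.
From Dbb to Cb is 11 semitones, exactly the major seventh.

major 7th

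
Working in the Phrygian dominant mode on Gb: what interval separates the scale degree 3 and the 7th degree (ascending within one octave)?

Spelling the Phrygian dominant mode on Gb: Gb Abb Bb Cb Db Ebb Fb.
Scale degree 3 = Bb; 7th degree = Fb.
From Bb to Fb: 6 semitones over a fifth = diminished.

diminished fifth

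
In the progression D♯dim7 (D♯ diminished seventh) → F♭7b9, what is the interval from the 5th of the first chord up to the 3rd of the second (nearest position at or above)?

The 5th of D♯dim7 (D♯ diminished seventh) is A; the 3rd of F♭7b9 is A♭.
8 letter names make it an octave; at 11 semitones (a half step narrower than perfect) the quality is diminished.

diminished octave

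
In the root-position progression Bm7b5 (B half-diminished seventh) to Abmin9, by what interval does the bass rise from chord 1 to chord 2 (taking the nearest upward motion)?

The roots are B and Ab.
7 letter names make it a seventh; at 9 semitones (a whole step narrower than major) the quality is diminished.

d7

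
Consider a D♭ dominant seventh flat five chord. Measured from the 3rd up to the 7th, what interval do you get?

diminished fifth

D♭ dominant seventh flat five: D♭-F-A𝄫-C♭.
That puts F below C♭.
F up to C♭ is 6 semitones, a half step narrower than a perfect fifth, so the interval is diminished.
That tritone between 3rd and 7th is what gives the dominant seventh its pull toward resolution.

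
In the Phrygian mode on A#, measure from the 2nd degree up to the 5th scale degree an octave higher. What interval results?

A# phrygian: A# B C# D# E# F# G#.
2nd degree = B; degree 5 (up an octave) = E#.
11 letter names make it an eleventh; at 18 semitones (a half step wider than perfect) the quality is augmented.

augmented eleventh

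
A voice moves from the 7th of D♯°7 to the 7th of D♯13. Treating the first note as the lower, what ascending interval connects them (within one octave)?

augmented 1st

D♯°7 has C as its 7th, and D♯13 has C♯ as its 7th.
1 letter names make it a unison; at 1 semitone (a half step wider than perfect) the quality is augmented.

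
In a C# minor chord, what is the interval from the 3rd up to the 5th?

major third

Spelling the chord: C# E G#.
3rd = E; 5th = G#.
E up to G# spans 3 letter names and 4 semitones — a major third.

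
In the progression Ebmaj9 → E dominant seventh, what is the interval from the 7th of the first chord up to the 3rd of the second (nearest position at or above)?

The 7th of Ebmaj9 is D; the 3rd of E dominant seventh is G#.
From D to G#: 6 semitones over a fourth = augmented.

augmented fourth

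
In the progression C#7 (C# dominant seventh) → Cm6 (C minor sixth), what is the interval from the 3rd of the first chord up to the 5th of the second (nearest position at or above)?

C#7 (C# dominant seventh) has E# as its 3rd, and Cm6 (C minor sixth) has G as its 5th.
E# up to G is 2 semitones, a whole step narrower than a major third, so the interval is diminished.

diminished 3rd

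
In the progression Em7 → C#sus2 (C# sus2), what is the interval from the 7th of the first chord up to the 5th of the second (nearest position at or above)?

The 7th of Em7 is D; the 5th of C#sus2 (C# sus2) is G#.
4 letter names make it a fourth; at 6 semitones (a half step wider than perfect) the quality is augmented.

A4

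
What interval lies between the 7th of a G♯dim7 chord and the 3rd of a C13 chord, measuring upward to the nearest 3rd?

G♯dim7 has F as its 7th, and C13 has E as its 3rd.
Counting 7 letters and 11 half steps from F gives a major seventh.

major seventh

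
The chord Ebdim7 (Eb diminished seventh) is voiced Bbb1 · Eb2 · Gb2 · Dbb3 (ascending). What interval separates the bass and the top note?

The outer voices are Bbb1 and Dbb3.
10 letter names make it a tenth; at 15 semitones (a half step narrower than major) the quality is minor.

minor tenth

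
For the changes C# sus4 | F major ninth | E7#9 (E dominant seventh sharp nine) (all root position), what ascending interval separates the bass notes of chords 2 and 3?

The roots are F and E.
From F to E is 11 semitones, exactly the major seventh.

major seventh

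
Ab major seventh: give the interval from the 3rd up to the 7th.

Ab major seventh: Ab, C, Eb, G.
That puts C below G.
Counting 5 letters and 7 half steps from C gives a perfect fifth.

perfect fifth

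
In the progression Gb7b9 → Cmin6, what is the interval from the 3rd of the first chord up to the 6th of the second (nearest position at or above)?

M7

The 3rd of Gb7b9 is Bb; the 6th of Cmin6 is A.
From Bb to A is 11 semitones, exactly the major seventh.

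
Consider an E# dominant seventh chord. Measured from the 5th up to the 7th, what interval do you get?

E#7: E#-G##-B#-D#.
So we need the interval from B# up to D#.
From B# to D#: 3 semitones over a third = minor.

minor 3rd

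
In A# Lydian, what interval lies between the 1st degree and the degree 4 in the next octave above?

augmented 11th

Spelling A# Lydian: A# B# C## D## E# F## G##.
So we need the interval from A# up to D##.
11 letter names make it an eleventh; at 18 semitones (a half step wider than perfect) the quality is augmented.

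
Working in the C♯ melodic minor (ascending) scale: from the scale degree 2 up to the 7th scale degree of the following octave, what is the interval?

major thirteenth

C♯ melodic minor: C♯ D♯ E F♯ G♯ A♯ B♯.
So we need the interval from D♯ up to B♯.
Counting 13 letters and 21 half steps from D♯ gives a major thirteenth.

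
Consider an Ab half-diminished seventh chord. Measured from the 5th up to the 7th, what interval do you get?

M3

Spelling the chord: Ab Cb Ebb Gb.
That puts Ebb below Gb.
From Ebb to Gb is 4 semitones, exactly the major third.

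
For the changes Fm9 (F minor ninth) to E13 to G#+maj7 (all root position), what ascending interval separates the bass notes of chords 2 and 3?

The roots are E and G#.
From E to G# is 4 semitones, exactly the major third.

major third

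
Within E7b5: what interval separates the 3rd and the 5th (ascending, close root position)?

The chord tones of E7b5 are E, G#, Bb, D.
So we need the interval from G# up to Bb.
G# up to Bb is 2 semitones, a whole step narrower than a major third, so the interval is diminished.

d3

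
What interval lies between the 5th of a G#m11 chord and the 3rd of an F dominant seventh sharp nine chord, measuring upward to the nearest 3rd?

The 5th of G#m11 is D#; the 3rd of F dominant seventh sharp nine is A.
D# up to A is 6 semitones, a half step narrower than a perfect fifth, so the interval is diminished.

diminished fifth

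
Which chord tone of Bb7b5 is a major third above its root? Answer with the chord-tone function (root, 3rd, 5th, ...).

Bb7b5 (Bb dominant seventh flat five): Bb–D–Fb–Ab.
The root is Bb. A major third above Bb is D.
D is the chord's 3rd.

3rd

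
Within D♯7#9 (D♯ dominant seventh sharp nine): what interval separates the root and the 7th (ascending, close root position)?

minor seventh

Spelling the chord: D♯, F𝄪, A♯, C♯, E𝄪.
The root is D♯ and the 7th is C♯.
D♯ up to C♯ is 10 semitones, a half step narrower than a major seventh, so the interval is minor.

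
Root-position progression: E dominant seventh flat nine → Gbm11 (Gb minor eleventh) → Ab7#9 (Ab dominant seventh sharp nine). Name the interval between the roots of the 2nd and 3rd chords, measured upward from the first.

The roots are Gb and Ab.
From Gb to Ab is 2 semitones, exactly the major second.

major second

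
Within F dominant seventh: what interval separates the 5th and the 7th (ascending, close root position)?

m3

F7 is spelled F–A–C–Eb.
That puts C below Eb.
From C to Eb: 3 semitones over a third = minor.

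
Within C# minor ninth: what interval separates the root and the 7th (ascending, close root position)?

minor seventh

Spelling the chord: C# E G# B D#.
The root is C# and the 7th is B.
7 letter names make it a seventh; at 10 semitones (a half step narrower than major) the quality is minor.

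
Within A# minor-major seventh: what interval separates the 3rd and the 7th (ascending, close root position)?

augmented 5th

Spelling the chord: A#–C#–E#–G##.
The 3rd is C# and the 7th is G##.
C# up to G## is 8 semitones, a half step wider than a perfect fifth, so the interval is augmented.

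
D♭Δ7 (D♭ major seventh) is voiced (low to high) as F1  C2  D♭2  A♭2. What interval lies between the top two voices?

Those voices are D♭2 and A♭2.
From D♭ to A♭ is 7 semitones, exactly the perfect fifth.

perfect fifth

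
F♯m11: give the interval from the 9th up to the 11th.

Spelling the chord: F♯, A, C♯, E, G♯, B.
9th = G♯; 11th = B.
3 letter names make it a third; at 3 semitones (a half step narrower than major) the quality is minor.

m3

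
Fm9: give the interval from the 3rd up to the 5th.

Spelling the chord: F-Ab-C-Eb-G.
3rd = Ab; 5th = C.
From Ab to C is 4 semitones, exactly the major third.

major third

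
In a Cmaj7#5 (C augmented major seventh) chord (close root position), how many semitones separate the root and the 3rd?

Spelling the chord: C E G♯ B.
C to E is a major third: 4 semitones.

4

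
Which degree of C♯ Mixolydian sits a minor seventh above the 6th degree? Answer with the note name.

G#

The scale is C♯ D♯ E♯ F♯ G♯ A♯ B.
The 6th degree is A♯; a minor seventh above that is G♯ — scale degree 5.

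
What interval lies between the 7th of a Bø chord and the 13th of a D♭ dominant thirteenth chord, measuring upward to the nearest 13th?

minor second

The 7th of Bø is A; the 13th of D♭ dominant thirteenth is B♭.
From A to B♭: 1 semitone over a second = minor.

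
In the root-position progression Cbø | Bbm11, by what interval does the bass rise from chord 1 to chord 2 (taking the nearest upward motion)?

The roots are Cb and Bb.
From Cb to Bb is 11 semitones, exactly the major seventh.

M7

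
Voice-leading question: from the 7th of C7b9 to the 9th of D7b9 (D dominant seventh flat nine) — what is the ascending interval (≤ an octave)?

C7b9 has Bb as its 7th, and D7b9 (D dominant seventh flat nine) has Eb as its 9th.
Counting 4 letters and 5 half steps from Bb gives a perfect fourth.

perfect fourth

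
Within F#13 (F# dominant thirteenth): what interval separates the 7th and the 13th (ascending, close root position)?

The chord tones of F#13 (F# dominant thirteenth) are F# A# C# E G# D#.
The 7th is E and the 13th is D#.
Counting 7 letters and 11 half steps from E gives a major seventh.

major seventh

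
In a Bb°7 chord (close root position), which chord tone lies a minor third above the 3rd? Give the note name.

Fb

Bb°7 is spelled Bb Db Fb Abb.
The 3rd is Db. A minor third above Db is Fb.
Fb is the chord's 5th.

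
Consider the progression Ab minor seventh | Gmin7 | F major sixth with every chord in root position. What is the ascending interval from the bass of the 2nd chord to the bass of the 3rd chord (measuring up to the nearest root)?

minor 7th

The roots are G and F.
G up to F is 10 semitones, a half step narrower than a major seventh, so the interval is minor.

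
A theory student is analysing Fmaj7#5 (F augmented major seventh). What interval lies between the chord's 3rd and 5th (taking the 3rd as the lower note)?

major third

The chord tones of F+maj7 are F–A–C♯–E.
So we need the interval from A up to C♯.
From A to C♯ is 4 semitones, exactly the major third.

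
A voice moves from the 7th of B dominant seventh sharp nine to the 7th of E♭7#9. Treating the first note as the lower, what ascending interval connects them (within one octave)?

The 7th of B dominant seventh sharp nine is A; the 7th of E♭7#9 is D♭.
4 letter names make it a fourth; at 4 semitones (a half step narrower than perfect) the quality is diminished.

diminished 4th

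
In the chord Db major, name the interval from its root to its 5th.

P5

The chord tones of Dbmaj are Db-F-Ab.
Root = Db; 5th = Ab.
Db up to Ab spans 5 letter names and 7 semitones — a perfect fifth.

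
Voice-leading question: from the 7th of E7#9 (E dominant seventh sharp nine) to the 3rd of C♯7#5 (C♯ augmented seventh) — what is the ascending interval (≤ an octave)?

augmented second

The 7th of E7#9 (E dominant seventh sharp nine) is D; the 3rd of C♯7#5 (C♯ augmented seventh) is E♯.
D up to E♯ is 3 semitones, a half step wider than a major second, so the interval is augmented.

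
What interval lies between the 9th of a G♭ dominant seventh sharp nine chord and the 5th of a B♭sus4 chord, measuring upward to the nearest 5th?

m6

G♭ dominant seventh sharp nine has A as its 9th, and B♭sus4 has F as its 5th.
A up to F is 8 semitones, a half step narrower than a major sixth, so the interval is minor.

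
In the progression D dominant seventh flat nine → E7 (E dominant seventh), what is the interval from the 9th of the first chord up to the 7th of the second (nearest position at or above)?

major seventh

The 9th of D dominant seventh flat nine is E♭; the 7th of E7 (E dominant seventh) is D.
From E♭ to D is 11 semitones, exactly the major seventh.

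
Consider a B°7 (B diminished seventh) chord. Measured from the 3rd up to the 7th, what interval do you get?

B°7: B D F Ab.
So we need the interval from D up to Ab.
5 letter names make it a fifth; at 6 semitones (a half step narrower than perfect) the quality is diminished.

diminished fifth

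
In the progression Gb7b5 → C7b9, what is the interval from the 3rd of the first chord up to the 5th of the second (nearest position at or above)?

The 3rd of Gb7b5 is Bb; the 5th of C7b9 is G.
From Bb to G is 9 semitones, exactly the major sixth.

major sixth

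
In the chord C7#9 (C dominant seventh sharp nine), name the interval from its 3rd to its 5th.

minor third

C dominant seventh sharp nine: C-E-G-Bb-D#.
That puts E below G.
From E to G: 3 semitones over a third = minor.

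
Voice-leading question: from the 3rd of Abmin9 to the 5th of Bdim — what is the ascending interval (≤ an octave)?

augmented fourth

Abmin9 has Cb as its 3rd, and Bdim has F as its 5th.
From Cb to F: 6 semitones over a fourth = augmented.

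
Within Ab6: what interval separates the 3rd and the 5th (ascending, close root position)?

Ab6 is spelled Ab–C–Eb–F.
The 3rd is C and the 5th is Eb.
C up to Eb is 3 semitones, a half step narrower than a major third, so the interval is minor.

m3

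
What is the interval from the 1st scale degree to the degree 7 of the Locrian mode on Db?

Spelling the Locrian mode on Db: Db Ebb Fb Gb Abb Bbb Cb.
So we need the interval from Db up to Cb.
Db up to Cb is 10 semitones, a half step narrower than a major seventh, so the interval is minor.

m7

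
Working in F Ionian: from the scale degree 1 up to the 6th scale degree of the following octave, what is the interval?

The scale runs F G A Bb C D E.
Scale degree 1 = F; scale degree 6 (up an octave) = D.
Counting 13 letters and 21 half steps from F gives a major thirteenth.

major 13th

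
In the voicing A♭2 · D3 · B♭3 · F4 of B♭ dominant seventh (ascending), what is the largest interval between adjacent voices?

Adjacent intervals: A♭2→D3 = augmented fourth; D3→B♭3 = minor sixth; B♭3→F4 = perfect fifth.
The largest is D3 to B♭3, a minor sixth (8 semitones).

m6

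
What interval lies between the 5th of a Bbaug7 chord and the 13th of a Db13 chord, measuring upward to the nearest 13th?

Bbaug7 has F# as its 5th, and Db13 has Bb as its 13th.
4 letter names make it a fourth; at 4 semitones (a half step narrower than perfect) the quality is diminished.

diminished 4th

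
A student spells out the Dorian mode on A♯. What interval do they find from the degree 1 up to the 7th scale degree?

minor seventh

The scale runs A♯ B♯ C♯ D♯ E♯ F𝄪 G♯.
So we need the interval from A♯ up to G♯.
A♯ up to G♯ is 10 semitones, a half step narrower than a major seventh, so the interval is minor.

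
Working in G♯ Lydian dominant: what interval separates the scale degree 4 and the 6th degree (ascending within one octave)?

minor third

G♯ lydian dominant: G♯ A♯ B♯ C𝄪 D♯ E♯ F♯.
Scale degree 4 = C𝄪; scale degree 6 = E♯.
From C𝄪 to E♯: 3 semitones over a third = minor.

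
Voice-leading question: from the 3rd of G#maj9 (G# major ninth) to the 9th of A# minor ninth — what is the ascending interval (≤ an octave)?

G#maj9 (G# major ninth) has B# as its 3rd, and A# minor ninth has B# as its 9th.
From B# to B# is 0 semitones, exactly the perfect unison.

perfect unison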